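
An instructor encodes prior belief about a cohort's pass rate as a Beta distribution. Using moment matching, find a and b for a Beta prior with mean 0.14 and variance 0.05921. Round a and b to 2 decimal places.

a = 0.14, b = 0.89

Write ν = a+b; then a = μν and Var = μ(1−μ)/(ν+1).
ν = μ(1−μ)/Var − 1 = 0.1204/0.05921 − 1 = 1.0334.
a = 0.14·1.0334 = 0.14, b = 0.86·1.0334 = 0.89.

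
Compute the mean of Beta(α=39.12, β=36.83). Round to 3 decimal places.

0.515

E[X] = α/(α+β) = 39.12/75.95 = 0.515.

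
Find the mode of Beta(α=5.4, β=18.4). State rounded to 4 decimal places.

With α,β > 1, mode = (α−1)/(α+β−2) = 4.4/21.8 = 0.2018.

0.2018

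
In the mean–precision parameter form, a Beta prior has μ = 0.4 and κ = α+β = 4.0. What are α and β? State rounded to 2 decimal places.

Split κ in proportion μ : (1−μ): α = 0.4·4.0 = 1.60, β = 4.0 − 1.60 = 2.40.

α = 1.60, β = 2.40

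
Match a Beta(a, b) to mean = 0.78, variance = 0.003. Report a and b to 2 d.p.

a = 43.84, b = 12.36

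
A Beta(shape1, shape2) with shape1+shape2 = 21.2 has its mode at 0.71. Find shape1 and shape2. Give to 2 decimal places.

shape1 = 14.63, shape2 = 6.57

Mode = (shape1−1)/(κ−2) with κ = shape1+shape2, so shape1−1 = 0.71·19.2 = 13.63.
shape1 = 14.63; shape2 = κ − shape1 = 6.57.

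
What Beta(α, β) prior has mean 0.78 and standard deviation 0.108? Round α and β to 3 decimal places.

α = 10.695, β = 3.017

σ² = 0.108² = 0.011664.
With s = α+β, Var = μ(1−μ)/(s+1), so s+1 = (0.78×0.22)/0.011664 = 14.7119 and s = 13.7119.
α = μs = 10.695, β = (1−μ)s = 3.017.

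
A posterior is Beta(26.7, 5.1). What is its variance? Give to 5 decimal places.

0.00411

μ = 26.7/31.8 = 0.839623; Var = μ(1−μ)/(α+β+1) = 0.1346565/32.8 = 0.00411.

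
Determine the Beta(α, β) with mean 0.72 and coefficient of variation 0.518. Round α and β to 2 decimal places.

Var = (CV·μ)² = (0.518×0.72)² = 0.139099.
α+β = μ(1−μ)/Var − 1 = 0.2016/0.139099 − 1 = 0.4493.
Thus α = 0.72·0.4493 = 0.32 and β = 0.28·0.4493 = 0.13.

α = 0.32, β = 0.13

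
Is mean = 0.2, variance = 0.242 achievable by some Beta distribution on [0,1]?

The Beta variance bound is σ² < μ(1−μ).
Here μ(1−μ) = 0.2×0.8 = 0.16, and 0.242 ≥ 0.16.

No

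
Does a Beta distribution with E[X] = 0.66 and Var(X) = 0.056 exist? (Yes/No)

Yes

For any Beta, Var(X) < E[X]·(1−E[X]).
Here μ(1−μ) = 0.66×0.34 = 0.2244, and 0.056 < 0.2244.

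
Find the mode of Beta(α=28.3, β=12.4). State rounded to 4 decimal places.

0.7054

With α,β > 1, mode = (α−1)/(α+β−2) = 27.3/38.7 = 0.7054.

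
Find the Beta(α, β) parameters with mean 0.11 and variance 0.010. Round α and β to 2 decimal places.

α = 0.97, β = 7.82

By moment matching, α+β = μ(1−μ)/σ² − 1 = (0.11·0.89)/0.010 − 1 = 9.7900 − 1 = 8.7900.
Since α/(α+β) = μ, α = 0.11·8.7900 = 0.97 and β = 0.89·8.7900 = 7.82.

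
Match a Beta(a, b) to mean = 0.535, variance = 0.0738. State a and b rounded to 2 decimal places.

Let s = a+b. The Beta variance is μ(1−μ)/(s+1).
So s+1 = μ(1−μ)/σ² = (0.535×0.465)/0.0738 = 0.248775/0.0738 = 3.3709, giving s = 2.3709.
Then a = μs = 0.535×2.3709 = 1.27 and b = (1−μ)s = 0.465×2.3709 = 1.10.

a = 1.27, b = 1.10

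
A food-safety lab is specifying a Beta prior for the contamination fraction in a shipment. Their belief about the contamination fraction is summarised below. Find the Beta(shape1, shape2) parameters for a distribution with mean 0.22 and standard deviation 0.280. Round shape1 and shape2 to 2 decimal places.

σ² = 0.280² = 0.078400.
With s = shape1+shape2, Var = μ(1−μ)/(s+1), so s+1 = (0.22×0.78)/0.078400 = 2.1888 and s = 1.1888.
shape1 = μs = 0.26, shape2 = (1−μ)s = 0.93.

shape1 = 0.26, shape2 = 0.93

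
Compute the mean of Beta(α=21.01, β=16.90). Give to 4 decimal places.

0.5542

The Beta mean is α/(α+β) = 21.01/(21.01+16.90) = 0.5542.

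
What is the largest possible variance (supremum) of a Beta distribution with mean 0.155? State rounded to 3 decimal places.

Var = μ(1−μ)/(α+β+1), which approaches μ(1−μ) as α+β → 0.
So the supremum is μ(1−μ) = 0.155×0.845 = 0.131.

0.131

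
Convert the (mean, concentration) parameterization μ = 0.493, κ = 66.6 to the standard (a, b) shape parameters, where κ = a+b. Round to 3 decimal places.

Split κ in proportion μ : (1−μ): a = 0.493·66.6 = 32.834, b = 66.6 − 32.834 = 33.766.

a = 32.834, b = 33.766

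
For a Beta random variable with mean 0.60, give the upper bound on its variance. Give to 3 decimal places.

0.240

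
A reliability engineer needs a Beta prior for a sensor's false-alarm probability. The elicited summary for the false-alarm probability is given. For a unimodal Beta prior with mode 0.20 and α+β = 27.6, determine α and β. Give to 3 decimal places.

α = 6.120, β = 21.480

For α,β>1 the mode is (α−1)/(α+β−2), so α = mode·(κ−2)+1 = 0.20×25.6+1 = 6.120.
And β = (1−mode)·(κ−2)+1 = 0.80×25.6+1 = 21.480.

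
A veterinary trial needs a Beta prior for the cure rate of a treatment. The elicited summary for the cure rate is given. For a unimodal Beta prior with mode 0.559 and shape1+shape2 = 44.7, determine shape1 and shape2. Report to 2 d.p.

shape1 = 24.87, shape2 = 19.83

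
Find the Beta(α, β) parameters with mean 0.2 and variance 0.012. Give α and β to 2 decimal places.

α = 2.47, β = 9.87

Let s = α+β. The Beta variance is μ(1−μ)/(s+1).
So s+1 = μ(1−μ)/σ² = (0.2×0.8)/0.012 = 0.16/0.012 = 13.3333, giving s = 12.3333.
Then α = μs = 0.2×12.3333 = 2.47 and β = (1−μ)s = 0.8×12.3333 = 9.87.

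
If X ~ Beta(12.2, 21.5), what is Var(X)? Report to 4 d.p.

0.0067

α+β = 33.7 and αβ = 262.30, so Var = αβ/[(α+β)²(α+β+1)] = 262.30/39408.443 = 0.0067.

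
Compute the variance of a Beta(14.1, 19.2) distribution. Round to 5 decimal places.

0.00712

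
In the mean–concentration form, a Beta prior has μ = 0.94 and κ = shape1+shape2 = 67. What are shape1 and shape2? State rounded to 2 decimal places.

shape1 = 62.98, shape2 = 4.02

Split κ in proportion μ : (1−μ): shape1 = 0.94·67 = 62.98, shape2 = 67 − 62.98 = 4.02.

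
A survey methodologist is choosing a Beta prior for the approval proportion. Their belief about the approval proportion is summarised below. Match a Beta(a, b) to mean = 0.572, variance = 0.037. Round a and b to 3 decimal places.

Let s = a+b. The Beta variance is μ(1−μ)/(s+1).
So s+1 = μ(1−μ)/σ² = (0.572×0.428)/0.037 = 0.244816/0.037 = 6.6166, giving s = 5.6166.
Then a = μs = 0.572×5.6166 = 3.213 and b = (1−μ)s = 0.428×5.6166 = 2.404.

a = 3.213, b = 2.404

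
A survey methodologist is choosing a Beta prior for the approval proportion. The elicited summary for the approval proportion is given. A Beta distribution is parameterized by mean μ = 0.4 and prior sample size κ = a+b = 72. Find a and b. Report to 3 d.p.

a = 28.800, b = 43.200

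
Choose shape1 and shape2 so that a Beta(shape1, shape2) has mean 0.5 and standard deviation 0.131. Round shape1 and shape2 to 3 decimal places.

First σ² = 0.017161. Setting shape1 = μn, shape2 = (1−μ)n with n = shape1+shape2,
μ(1−μ)/(n+1) = 0.017161 ⇒ n+1 = 0.25/0.017161 = 14.5679 ⇒ n = 13.5679.
Hence shape1 = 0.5×13.5679 = 6.784, shape2 = 0.5×13.5679 = 6.784.

shape1 = 6.784, shape2 = 6.784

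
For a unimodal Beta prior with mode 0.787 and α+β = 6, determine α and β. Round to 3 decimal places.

Since the density peak of Beta(α,β) is at (α−1)/(α+β−2),
α = 1 + 0.787(6−2) = 4.148 and β = 6 − 4.148 = 1.852.

α = 4.148, β = 1.852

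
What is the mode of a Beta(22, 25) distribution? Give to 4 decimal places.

The density x^(α−1)(1−x)^(β−1) is maximised at (α−1)/(α+β−2) = 21/45 = 0.4667.

0.4667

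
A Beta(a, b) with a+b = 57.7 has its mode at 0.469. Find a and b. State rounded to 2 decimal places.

Since the density peak of Beta(a,b) is at (a−1)/(a+b−2),
a = 1 + 0.469(57.7−2) = 27.12 and b = 57.7 − 27.12 = 30.58.

a = 27.12, b = 30.58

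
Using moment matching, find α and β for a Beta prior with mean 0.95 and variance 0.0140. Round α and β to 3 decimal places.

Write ν = α+β; then α = μν and Var = μ(1−μ)/(ν+1).
ν = μ(1−μ)/Var − 1 = 0.0475/0.0140 − 1 = 2.3929.
α = 0.95·2.3929 = 2.273, β = 0.05·2.3929 = 0.120.

α = 2.273, β = 0.120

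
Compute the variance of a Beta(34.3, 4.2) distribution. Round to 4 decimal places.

0.0025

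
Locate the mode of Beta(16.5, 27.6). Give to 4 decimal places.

0.3682

The density x^(α−1)(1−x)^(β−1) is maximised at (α−1)/(α+β−2) = 15.5/42.1 = 0.3682.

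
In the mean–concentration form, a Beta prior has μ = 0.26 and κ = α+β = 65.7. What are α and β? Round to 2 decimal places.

Split κ in proportion μ : (1−μ): α = 0.26·65.7 = 17.08, β = 65.7 − 17.08 = 48.62.

α = 17.08, β = 48.62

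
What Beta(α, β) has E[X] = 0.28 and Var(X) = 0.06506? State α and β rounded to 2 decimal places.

α = 0.59, β = 1.51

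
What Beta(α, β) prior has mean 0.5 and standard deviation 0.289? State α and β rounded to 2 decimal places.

First σ² = 0.083521. Setting α = μn, β = (1−μ)n with n = α+β,
μ(1−μ)/(n+1) = 0.083521 ⇒ n+1 = 0.25/0.083521 = 2.9933 ⇒ n = 1.9933.
Hence α = 0.5×1.9933 = 1.00, β = 0.5×1.9933 = 1.00.

α = 1.00, β = 1.00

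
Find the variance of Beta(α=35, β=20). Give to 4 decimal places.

Var = αβ/[(α+β)²(α+β+1)] = (35×20)/(55²×56) = 700/169400 = 0.0041.

0.0041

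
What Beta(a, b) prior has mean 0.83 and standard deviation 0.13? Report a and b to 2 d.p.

a = 6.10, b = 1.25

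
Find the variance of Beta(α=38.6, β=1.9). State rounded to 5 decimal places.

0.00108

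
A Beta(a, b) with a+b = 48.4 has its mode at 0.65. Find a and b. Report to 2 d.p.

a = 31.16, b = 17.24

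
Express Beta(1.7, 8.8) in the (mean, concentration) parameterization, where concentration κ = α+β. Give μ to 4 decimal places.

μ = 0.1619, κ = 10.5

κ = α+β = 1.7+8.8 = 10.5; μ = α/κ = 1.7/10.5 = 0.1619.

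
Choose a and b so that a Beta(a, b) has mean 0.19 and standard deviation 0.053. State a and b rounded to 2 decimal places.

a = 10.22, b = 43.57

First σ² = 0.002809. Setting a = μn, b = (1−μ)n with n = a+b,
μ(1−μ)/(n+1) = 0.002809 ⇒ n+1 = 0.1539/0.002809 = 54.7882 ⇒ n = 53.7882.
Hence a = 0.19×53.7882 = 10.22, b = 0.81×53.7882 = 43.57.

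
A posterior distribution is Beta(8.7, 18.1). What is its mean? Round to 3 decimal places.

The Beta mean is α/(α+β) = 8.7/(8.7+18.1) = 0.325.

0.325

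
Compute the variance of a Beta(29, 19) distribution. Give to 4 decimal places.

0.0049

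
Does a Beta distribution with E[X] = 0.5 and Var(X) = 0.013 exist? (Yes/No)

Yes

The Beta variance bound is σ² < μ(1−μ).
Here μ(1−μ) = 0.5×0.5 = 0.25, and 0.013 < 0.25.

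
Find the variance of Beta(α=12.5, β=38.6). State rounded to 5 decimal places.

μ = 12.5/51.1 = 0.244618; Var = μ(1−μ)/(α+β+1) = 0.1847802/52.1 = 0.00355.

0.00355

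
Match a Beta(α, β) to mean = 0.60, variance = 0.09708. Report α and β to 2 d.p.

α = 0.88, β = 0.59

Write ν = α+β; then α = μν and Var = μ(1−μ)/(ν+1).
ν = μ(1−μ)/Var − 1 = 0.2400/0.09708 − 1 = 1.4722.
α = 0.60·1.4722 = 0.88, β = 0.40·1.4722 = 0.59.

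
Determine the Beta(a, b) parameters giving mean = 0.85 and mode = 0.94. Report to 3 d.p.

Let s = a+b. Mean gives a = μs = 0.85s; mode gives (a−1)/(s−2) = 0.94.
Substituting: 0.85s − 1 = 0.94(s−2) = 0.94s − 1.88, so -0.09s = -0.88 and s = 9.7778.
Then a = 0.85×9.7778 = 8.311 and b = s−a = 1.467.

a = 8.311, b = 1.467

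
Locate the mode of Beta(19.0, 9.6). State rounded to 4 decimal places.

The density x^(α−1)(1−x)^(β−1) is maximised at (α−1)/(α+β−2) = 18.0/26.6 = 0.6767.

0.6767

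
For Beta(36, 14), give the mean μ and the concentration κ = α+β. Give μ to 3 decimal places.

μ = 0.720, κ = 50

κ = α+β = 36+14 = 50; μ = α/κ = 36/50 = 0.720.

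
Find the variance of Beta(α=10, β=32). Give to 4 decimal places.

μ = 10/42 = 0.238095; Var = μ(1−μ)/(α+β+1) = 0.1814059/43 = 0.0042.

0.0042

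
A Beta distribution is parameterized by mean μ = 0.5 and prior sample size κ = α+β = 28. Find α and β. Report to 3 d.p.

α = μκ = 0.5×28 = 14.000 and β = (1−μ)κ = 0.5×28 = 14.000.

α = 14.000, β = 14.000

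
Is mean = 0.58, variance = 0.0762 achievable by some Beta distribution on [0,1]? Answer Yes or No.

The Beta variance bound is σ² < μ(1−μ).
Here μ(1−μ) = 0.58×0.42 = 0.2436, and 0.0762 < 0.2436.

Yes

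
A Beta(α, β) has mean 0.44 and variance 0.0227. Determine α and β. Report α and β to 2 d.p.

α = 4.34, β = 5.52

Write ν = α+β; then α = μν and Var = μ(1−μ)/(ν+1).
ν = μ(1−μ)/Var − 1 = 0.2464/0.0227 − 1 = 9.8546.
α = 0.44·9.8546 = 4.34, β = 0.56·9.8546 = 5.52.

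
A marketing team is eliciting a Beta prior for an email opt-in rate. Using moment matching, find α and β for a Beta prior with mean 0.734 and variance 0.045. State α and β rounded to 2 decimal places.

α = 2.45, β = 0.89

Let s = α+β. The Beta variance is μ(1−μ)/(s+1).
So s+1 = μ(1−μ)/σ² = (0.734×0.266)/0.045 = 0.195244/0.045 = 4.3388, giving s = 3.3388.
Then α = μs = 0.734×3.3388 = 2.45 and β = (1−μ)s = 0.266×3.3388 = 0.89.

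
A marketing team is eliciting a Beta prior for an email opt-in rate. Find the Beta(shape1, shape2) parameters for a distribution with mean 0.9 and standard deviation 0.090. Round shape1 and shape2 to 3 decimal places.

shape1 = 9.100, shape2 = 1.011

Variance = 0.090² = 0.008100. The moment-matching identity shape1+shape2 = μ(1−μ)/Var − 1 gives
shape1+shape2 = 0.09/0.008100 − 1 = 10.1111, so shape1 = μ·10.1111 = 9.100 and shape2 = (1−μ)·10.1111 = 1.011.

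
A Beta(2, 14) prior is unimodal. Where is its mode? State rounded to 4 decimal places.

0.0714

The density x^(α−1)(1−x)^(β−1) is maximised at (α−1)/(α+β−2) = 1/14 = 0.0714.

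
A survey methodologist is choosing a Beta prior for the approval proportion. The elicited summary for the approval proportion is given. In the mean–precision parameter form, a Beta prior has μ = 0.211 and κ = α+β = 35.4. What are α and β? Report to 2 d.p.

Split κ in proportion μ : (1−μ): α = 0.211·35.4 = 7.47, β = 35.4 − 7.47 = 27.93.

α = 7.47, β = 27.93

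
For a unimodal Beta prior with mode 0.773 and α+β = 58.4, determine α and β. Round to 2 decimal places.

α = 44.60, β = 13.80

For α,β>1 the mode is (α−1)/(α+β−2), so α = mode·(κ−2)+1 = 0.773×56.4+1 = 44.60.
And β = (1−mode)·(κ−2)+1 = 0.227×56.4+1 = 13.80.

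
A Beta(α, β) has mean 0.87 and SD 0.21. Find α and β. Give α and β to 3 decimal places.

α = 1.361, β = 0.203

Variance = 0.21² = 0.0441. The moment-matching identity α+β = μ(1−μ)/Var − 1 gives
α+β = 0.1131/0.0441 − 1 = 1.5646, so α = μ·1.5646 = 1.361 and β = (1−μ)·1.5646 = 0.203.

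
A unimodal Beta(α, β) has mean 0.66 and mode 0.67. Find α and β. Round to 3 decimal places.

α = 22.440, β = 11.560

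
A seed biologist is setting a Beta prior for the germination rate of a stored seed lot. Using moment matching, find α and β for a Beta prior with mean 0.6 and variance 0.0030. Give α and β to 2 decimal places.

α = 47.40, β = 31.60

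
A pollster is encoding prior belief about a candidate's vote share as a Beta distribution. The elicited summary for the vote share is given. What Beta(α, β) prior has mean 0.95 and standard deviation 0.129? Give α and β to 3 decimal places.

α = 1.762, β = 0.093

First σ² = 0.016641. Setting α = μn, β = (1−μ)n with n = α+β,
μ(1−μ)/(n+1) = 0.016641 ⇒ n+1 = 0.0475/0.016641 = 2.8544 ⇒ n = 1.8544.
Hence α = 0.95×1.8544 = 1.762, β = 0.05×1.8544 = 0.093.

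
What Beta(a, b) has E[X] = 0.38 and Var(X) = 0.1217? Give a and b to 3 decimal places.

a = 0.356, b = 0.580

By moment matching, a+b = μ(1−μ)/σ² − 1 = (0.38·0.62)/0.1217 − 1 = 1.9359 − 1 = 0.9359.
Since a/(a+b) = μ, a = 0.38·0.9359 = 0.356 and b = 0.62·0.9359 = 0.580.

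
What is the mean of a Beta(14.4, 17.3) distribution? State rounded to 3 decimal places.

0.454

E[X] = α/(α+β) = 14.4/31.7 = 0.454.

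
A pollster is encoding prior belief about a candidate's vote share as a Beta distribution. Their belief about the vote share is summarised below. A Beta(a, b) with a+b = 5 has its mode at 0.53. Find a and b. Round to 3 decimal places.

Mode = (a−1)/(κ−2) with κ = a+b, so a−1 = 0.53·3 = 1.590.
a = 2.590; b = κ − a = 2.410.

a = 2.590, b = 2.410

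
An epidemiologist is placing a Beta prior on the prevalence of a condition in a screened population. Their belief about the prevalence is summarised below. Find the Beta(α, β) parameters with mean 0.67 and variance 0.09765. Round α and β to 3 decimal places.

α = 0.847, β = 0.417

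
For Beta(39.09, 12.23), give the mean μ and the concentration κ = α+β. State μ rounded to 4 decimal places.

κ = α+β = 39.09+12.23 = 51.32; μ = α/κ = 39.09/51.32 = 0.7617.

μ = 0.7617, κ = 51.32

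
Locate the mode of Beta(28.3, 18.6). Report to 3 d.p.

0.608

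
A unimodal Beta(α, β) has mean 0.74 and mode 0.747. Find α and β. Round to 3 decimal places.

α = 52.223, β = 18.349

Let s = α+β. Mean gives α = μs = 0.74s; mode gives (α−1)/(s−2) = 0.747.
Substituting: 0.74s − 1 = 0.747(s−2) = 0.747s − 1.494, so -0.007s = -0.494 and s = 70.5714.
Then α = 0.74×70.5714 = 52.223 and β = s−α = 18.349.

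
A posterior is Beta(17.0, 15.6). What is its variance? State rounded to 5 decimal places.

α+β = 32.6 and αβ = 265.20, so Var = αβ/[(α+β)²(α+β+1)] = 265.20/35708.736 = 0.00743.

0.00743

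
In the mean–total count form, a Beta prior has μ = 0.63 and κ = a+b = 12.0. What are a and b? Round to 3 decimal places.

a = 7.560, b = 4.440

a = μκ = 0.63×12.0 = 7.560 and b = (1−μ)κ = 0.37×12.0 = 4.440.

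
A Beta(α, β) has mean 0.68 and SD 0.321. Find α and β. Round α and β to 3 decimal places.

σ² = 0.321² = 0.103041.
With s = α+β, Var = μ(1−μ)/(s+1), so s+1 = (0.68×0.32)/0.103041 = 2.1118 and s = 1.1118.
α = μs = 0.756, β = (1−μ)s = 0.356.

α = 0.756, β = 0.356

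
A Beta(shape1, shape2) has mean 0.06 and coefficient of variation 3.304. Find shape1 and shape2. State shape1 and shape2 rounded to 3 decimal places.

Var = (CV·μ)² = (3.304×0.06)² = 0.039299.
shape1+shape2 = μ(1−μ)/Var − 1 = 0.0564/0.039299 − 1 = 0.4351.
Thus shape1 = 0.06·0.4351 = 0.026 and shape2 = 0.94·0.4351 = 0.409.

shape1 = 0.026, shape2 = 0.409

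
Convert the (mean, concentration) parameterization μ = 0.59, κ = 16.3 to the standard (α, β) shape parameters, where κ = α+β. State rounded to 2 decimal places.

Split κ in proportion μ : (1−μ): α = 0.59·16.3 = 9.62, β = 16.3 − 9.62 = 6.68.

α = 9.62, β = 6.68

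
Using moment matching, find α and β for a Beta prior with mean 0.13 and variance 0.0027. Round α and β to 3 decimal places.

α = 5.316, β = 35.573

Write ν = α+β; then α = μν and Var = μ(1−μ)/(ν+1).
ν = μ(1−μ)/Var − 1 = 0.1131/0.0027 − 1 = 40.8889.
α = 0.13·40.8889 = 5.316, β = 0.87·40.8889 = 35.573.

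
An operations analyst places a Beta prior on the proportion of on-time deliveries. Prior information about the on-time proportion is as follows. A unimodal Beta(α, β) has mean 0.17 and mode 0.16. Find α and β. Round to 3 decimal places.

α = 11.560, β = 56.440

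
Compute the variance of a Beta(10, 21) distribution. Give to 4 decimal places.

0.0068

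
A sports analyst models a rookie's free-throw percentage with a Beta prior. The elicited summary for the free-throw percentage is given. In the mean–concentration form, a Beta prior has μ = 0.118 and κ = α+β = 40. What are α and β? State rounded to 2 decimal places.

Split κ in proportion μ : (1−μ): α = 0.118·40 = 4.72, β = 40 − 4.72 = 35.28.

α = 4.72, β = 35.28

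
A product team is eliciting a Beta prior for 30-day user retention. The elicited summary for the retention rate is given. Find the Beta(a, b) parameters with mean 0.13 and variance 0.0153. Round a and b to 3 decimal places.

By moment matching, a+b = μ(1−μ)/σ² − 1 = (0.13·0.87)/0.0153 − 1 = 7.3922 − 1 = 6.3922.
Since a/(a+b) = μ, a = 0.13·6.3922 = 0.831 and b = 0.87·6.3922 = 5.561.

a = 0.831, b = 5.561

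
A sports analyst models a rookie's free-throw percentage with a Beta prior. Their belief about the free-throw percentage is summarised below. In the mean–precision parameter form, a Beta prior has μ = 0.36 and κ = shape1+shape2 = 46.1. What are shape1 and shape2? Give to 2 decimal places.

Split κ in proportion μ : (1−μ): shape1 = 0.36·46.1 = 16.60, shape2 = 46.1 − 16.60 = 29.50.

shape1 = 16.60, shape2 = 29.50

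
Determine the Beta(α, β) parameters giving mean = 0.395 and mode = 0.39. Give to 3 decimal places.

With s = α+β: μ = α/s and mode = (α−1)/(s−2). Eliminating α = μs,
μs − 1 = m(s−2) ⇒ s(μ−m) = 1−2m ⇒ s = 0.22/0.005 = 44.0000.
So α = μs = 17.380, β = (1−μ)s = 26.620.

α = 17.380, β = 26.620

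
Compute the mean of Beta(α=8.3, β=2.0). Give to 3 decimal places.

0.806

E[X] = α/(α+β) = 8.3/10.3 = 0.806.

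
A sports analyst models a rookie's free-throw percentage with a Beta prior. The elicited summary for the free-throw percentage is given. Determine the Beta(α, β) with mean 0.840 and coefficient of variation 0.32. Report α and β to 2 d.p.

α = 0.72, β = 0.14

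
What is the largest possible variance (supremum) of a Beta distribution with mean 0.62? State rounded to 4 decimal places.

0.2356

For fixed mean μ the Beta variance is μ(1−μ)/(α+β+1), increasing as α+β decreases.
Its least upper bound (not attained) is μ(1−μ) = 0.62·0.38 = 0.2356.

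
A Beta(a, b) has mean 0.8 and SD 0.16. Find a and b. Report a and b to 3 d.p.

a = 4.200, b = 1.050

σ² = 0.16² = 0.0256.
With s = a+b, Var = μ(1−μ)/(s+1), so s+1 = (0.8×0.2)/0.0256 = 6.2500 and s = 5.2500.
a = μs = 4.200, b = (1−μ)s = 1.050.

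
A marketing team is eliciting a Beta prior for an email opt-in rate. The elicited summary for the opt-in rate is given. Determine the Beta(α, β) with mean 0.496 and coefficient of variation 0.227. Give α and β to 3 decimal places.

Var = (CV·μ)² = (0.227×0.496)² = 0.012677.
α+β = μ(1−μ)/Var − 1 = 0.249984/0.012677 − 1 = 18.7196.
Thus α = 0.496·18.7196 = 9.285 and β = 0.504·18.7196 = 9.435.

α = 9.285, β = 9.435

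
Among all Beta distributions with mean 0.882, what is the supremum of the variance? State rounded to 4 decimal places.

For fixed mean μ the Beta variance is μ(1−μ)/(α+β+1), increasing as α+β decreases.
Its least upper bound (not attained) is μ(1−μ) = 0.882·0.118 = 0.1041.

0.1041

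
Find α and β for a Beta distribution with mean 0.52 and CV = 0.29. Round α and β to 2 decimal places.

α = 5.19, β = 4.79

σ = CV·μ = 0.29×0.52 = 0.15080, so σ² = 0.022741.
s+1 = μ(1−μ)/σ² = 0.2496/0.022741 = 10.9759, so s = α+β = 9.9759.
α = μs = 5.19, β = (1−μ)s = 4.79.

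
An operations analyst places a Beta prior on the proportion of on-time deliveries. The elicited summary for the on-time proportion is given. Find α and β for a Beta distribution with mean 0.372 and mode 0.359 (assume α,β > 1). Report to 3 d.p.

α = 8.070, β = 13.623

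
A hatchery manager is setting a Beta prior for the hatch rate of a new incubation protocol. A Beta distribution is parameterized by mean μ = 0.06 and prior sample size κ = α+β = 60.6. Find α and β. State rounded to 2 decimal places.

α = μκ = 0.06×60.6 = 3.64 and β = (1−μ)κ = 0.94×60.6 = 56.96.

α = 3.64, β = 56.96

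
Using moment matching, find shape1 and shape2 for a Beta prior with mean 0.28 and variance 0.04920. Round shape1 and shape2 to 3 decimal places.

shape1 = 0.867, shape2 = 2.230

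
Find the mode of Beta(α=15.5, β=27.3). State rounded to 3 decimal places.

0.355

The density x^(α−1)(1−x)^(β−1) is maximised at (α−1)/(α+β−2) = 14.5/40.8 = 0.355.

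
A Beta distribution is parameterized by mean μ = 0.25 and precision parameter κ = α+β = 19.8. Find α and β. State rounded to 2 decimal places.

α = 4.95, β = 14.85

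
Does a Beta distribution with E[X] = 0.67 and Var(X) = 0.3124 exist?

The Beta variance bound is σ² < μ(1−μ).
Here μ(1−μ) = 0.67×0.33 = 0.2211, and 0.3124 ≥ 0.2211.

No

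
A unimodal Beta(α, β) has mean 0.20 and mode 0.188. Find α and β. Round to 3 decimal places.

α = 10.400, β = 41.600

Let s = α+β. Mean gives α = μs = 0.20s; mode gives (α−1)/(s−2) = 0.188.
Substituting: 0.20s − 1 = 0.188(s−2) = 0.188s − 0.376, so 0.012s = 0.624 and s = 52.0000.
Then α = 0.20×52.0000 = 10.400 and β = s−α = 41.600.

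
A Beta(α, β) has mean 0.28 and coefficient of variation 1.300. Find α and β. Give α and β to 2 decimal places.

α = 0.15, β = 0.38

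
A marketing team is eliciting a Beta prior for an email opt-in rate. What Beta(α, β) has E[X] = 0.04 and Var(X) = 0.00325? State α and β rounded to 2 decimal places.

α = 0.43, β = 10.38

Write ν = α+β; then α = μν and Var = μ(1−μ)/(ν+1).
ν = μ(1−μ)/Var − 1 = 0.0384/0.00325 − 1 = 10.8154.
α = 0.04·10.8154 = 0.43, β = 0.96·10.8154 = 10.38.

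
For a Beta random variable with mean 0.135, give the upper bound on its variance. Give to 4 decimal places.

0.1168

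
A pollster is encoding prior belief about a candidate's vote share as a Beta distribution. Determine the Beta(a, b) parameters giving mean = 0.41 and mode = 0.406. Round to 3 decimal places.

a = 19.270, b = 27.730

Let s = a+b. Mean gives a = μs = 0.41s; mode gives (a−1)/(s−2) = 0.406.
Substituting: 0.41s − 1 = 0.406(s−2) = 0.406s − 0.812, so 0.004s = 0.188 and s = 47.0000.
Then a = 0.41×47.0000 = 19.270 and b = s−a = 27.730.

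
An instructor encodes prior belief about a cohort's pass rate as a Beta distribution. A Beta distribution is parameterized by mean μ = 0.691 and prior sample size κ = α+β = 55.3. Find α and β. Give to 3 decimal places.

Split κ in proportion μ : (1−μ): α = 0.691·55.3 = 38.212, β = 55.3 − 38.212 = 17.088.

α = 38.212, β = 17.088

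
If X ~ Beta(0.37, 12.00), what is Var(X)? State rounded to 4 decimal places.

0.0022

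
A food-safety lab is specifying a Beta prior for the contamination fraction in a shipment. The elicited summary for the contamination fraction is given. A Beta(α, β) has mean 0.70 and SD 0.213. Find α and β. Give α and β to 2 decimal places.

First σ² = 0.045369. Setting α = μn, β = (1−μ)n with n = α+β,
μ(1−μ)/(n+1) = 0.045369 ⇒ n+1 = 0.2100/0.045369 = 4.6287 ⇒ n = 3.6287.
Hence α = 0.70×3.6287 = 2.54, β = 0.30×3.6287 = 1.09.

α = 2.54, β = 1.09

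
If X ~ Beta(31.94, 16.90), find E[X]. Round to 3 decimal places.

0.654

The Beta mean is α/(α+β) = 31.94/(31.94+16.90) = 0.654.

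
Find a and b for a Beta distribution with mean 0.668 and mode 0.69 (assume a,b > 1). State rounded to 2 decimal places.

With s = a+b: μ = a/s and mode = (a−1)/(s−2). Eliminating a = μs,
μs − 1 = m(s−2) ⇒ s(μ−m) = 1−2m ⇒ s = -0.38/-0.022 = 17.2727.
So a = μs = 11.54, b = (1−μ)s = 5.73.

a = 11.54, b = 5.73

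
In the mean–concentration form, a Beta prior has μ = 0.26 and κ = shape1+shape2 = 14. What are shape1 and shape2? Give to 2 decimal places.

shape1 = 3.64, shape2 = 10.36

Split κ in proportion μ : (1−μ): shape1 = 0.26·14 = 3.64, shape2 = 14 − 3.64 = 10.36.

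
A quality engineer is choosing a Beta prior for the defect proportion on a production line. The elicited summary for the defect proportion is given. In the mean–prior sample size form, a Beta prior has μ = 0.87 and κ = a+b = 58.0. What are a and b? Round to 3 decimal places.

a = 50.460, b = 7.540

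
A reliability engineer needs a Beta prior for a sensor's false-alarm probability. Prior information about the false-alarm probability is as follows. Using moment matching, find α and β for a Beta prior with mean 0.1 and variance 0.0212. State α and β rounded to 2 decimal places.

α = 0.32, β = 2.92

Let s = α+β. The Beta variance is μ(1−μ)/(s+1).
So s+1 = μ(1−μ)/σ² = (0.1×0.9)/0.0212 = 0.09/0.0212 = 4.2453, giving s = 3.2453.
Then α = μs = 0.1×3.2453 = 0.32 and β = (1−μ)s = 0.9×3.2453 = 2.92.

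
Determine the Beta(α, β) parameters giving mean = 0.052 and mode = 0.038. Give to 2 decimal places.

α = 3.43, β = 62.57

Let s = α+β. Mean gives α = μs = 0.052s; mode gives (α−1)/(s−2) = 0.038.
Substituting: 0.052s − 1 = 0.038(s−2) = 0.038s − 0.076, so 0.014s = 0.924 and s = 66.0000.
Then α = 0.052×66.0000 = 3.43 and β = s−α = 62.57.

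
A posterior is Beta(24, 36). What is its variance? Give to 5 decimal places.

μ = 24/60 = 0.400000; Var = μ(1−μ)/(α+β+1) = 0.2400000/61 = 0.00393.

0.00393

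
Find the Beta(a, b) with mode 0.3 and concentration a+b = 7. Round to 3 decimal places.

a = 2.500, b = 4.500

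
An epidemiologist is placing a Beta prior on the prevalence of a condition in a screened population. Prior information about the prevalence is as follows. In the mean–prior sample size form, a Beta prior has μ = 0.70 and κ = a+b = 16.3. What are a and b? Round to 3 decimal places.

a = μκ = 0.70×16.3 = 11.410 and b = (1−μ)κ = 0.30×16.3 = 4.890.

a = 11.410, b = 4.890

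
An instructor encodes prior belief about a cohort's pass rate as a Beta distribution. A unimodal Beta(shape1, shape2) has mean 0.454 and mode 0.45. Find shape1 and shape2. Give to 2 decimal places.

shape1 = 11.35, shape2 = 13.65

With s = shape1+shape2: μ = shape1/s and mode = (shape1−1)/(s−2). Eliminating shape1 = μs,
μs − 1 = m(s−2) ⇒ s(μ−m) = 1−2m ⇒ s = 0.10/0.004 = 25.0000.
So shape1 = μs = 11.35, shape2 = (1−μ)s = 13.65.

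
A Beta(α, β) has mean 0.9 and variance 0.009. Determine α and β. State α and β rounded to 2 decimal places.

α = 8.10, β = 0.90

Write ν = α+β; then α = μν and Var = μ(1−μ)/(ν+1).
ν = μ(1−μ)/Var − 1 = 0.09/0.009 − 1 = 9.0000.
α = 0.9·9.0000 = 8.10, β = 0.1·9.0000 = 0.90.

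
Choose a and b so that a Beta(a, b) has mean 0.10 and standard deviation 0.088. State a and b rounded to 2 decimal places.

First σ² = 0.007744. Setting a = μn, b = (1−μ)n with n = a+b,
μ(1−μ)/(n+1) = 0.007744 ⇒ n+1 = 0.0900/0.007744 = 11.6219 ⇒ n = 10.6219.
Hence a = 0.10×10.6219 = 1.06, b = 0.90×10.6219 = 9.56.

a = 1.06, b = 9.56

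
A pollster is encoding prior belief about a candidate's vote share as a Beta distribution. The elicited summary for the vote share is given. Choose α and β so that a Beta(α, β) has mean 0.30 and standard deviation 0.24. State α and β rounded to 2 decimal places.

σ² = 0.24² = 0.0576.
With s = α+β, Var = μ(1−μ)/(s+1), so s+1 = (0.30×0.70)/0.0576 = 3.6458 and s = 2.6458.
α = μs = 0.79, β = (1−μ)s = 1.85.

α = 0.79, β = 1.85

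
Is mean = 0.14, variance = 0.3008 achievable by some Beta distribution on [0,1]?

For any Beta, Var(X) < E[X]·(1−E[X]).
Here μ(1−μ) = 0.14×0.86 = 0.1204, and 0.3008 ≥ 0.1204.

No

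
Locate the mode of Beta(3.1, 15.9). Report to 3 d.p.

The density x^(α−1)(1−x)^(β−1) is maximised at (α−1)/(α+β−2) = 2.1/17.0 = 0.124.

0.124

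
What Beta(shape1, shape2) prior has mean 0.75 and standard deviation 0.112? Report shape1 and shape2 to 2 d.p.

shape1 = 10.46, shape2 = 3.49

σ² = 0.112² = 0.012544.
With s = shape1+shape2, Var = μ(1−μ)/(s+1), so s+1 = (0.75×0.25)/0.012544 = 14.9474 and s = 13.9474.
shape1 = μs = 10.46, shape2 = (1−μ)s = 3.49.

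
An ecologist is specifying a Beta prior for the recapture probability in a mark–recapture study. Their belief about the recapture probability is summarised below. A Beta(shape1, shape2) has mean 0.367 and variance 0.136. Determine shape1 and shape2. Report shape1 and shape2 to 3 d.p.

shape1 = 0.260, shape2 = 0.448

Write ν = shape1+shape2; then shape1 = μν and Var = μ(1−μ)/(ν+1).
ν = μ(1−μ)/Var − 1 = 0.232311/0.136 − 1 = 0.7082.
shape1 = 0.367·0.7082 = 0.260, shape2 = 0.633·0.7082 = 0.448.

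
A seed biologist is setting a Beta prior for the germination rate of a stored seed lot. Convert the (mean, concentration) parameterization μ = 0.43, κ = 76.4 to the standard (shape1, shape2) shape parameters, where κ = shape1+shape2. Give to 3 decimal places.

shape1 = μκ = 0.43×76.4 = 32.852 and shape2 = (1−μ)κ = 0.57×76.4 = 43.548.

shape1 = 32.852, shape2 = 43.548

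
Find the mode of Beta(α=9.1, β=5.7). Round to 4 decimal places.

The density x^(α−1)(1−x)^(β−1) is maximised at (α−1)/(α+β−2) = 8.1/12.8 = 0.6328.

0.6328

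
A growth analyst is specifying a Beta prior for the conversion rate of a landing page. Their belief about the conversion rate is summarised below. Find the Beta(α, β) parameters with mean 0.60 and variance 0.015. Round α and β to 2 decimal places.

α = 9.00, β = 6.00

By moment matching, α+β = μ(1−μ)/σ² − 1 = (0.60·0.40)/0.015 − 1 = 16.0000 − 1 = 15.0000.
Since α/(α+β) = μ, α = 0.60·15.0000 = 9.00 and β = 0.40·15.0000 = 6.00.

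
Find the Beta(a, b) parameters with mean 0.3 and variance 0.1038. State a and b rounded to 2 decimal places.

Let s = a+b. The Beta variance is μ(1−μ)/(s+1).
So s+1 = μ(1−μ)/σ² = (0.3×0.7)/0.1038 = 0.21/0.1038 = 2.0231, giving s = 1.0231.
Then a = μs = 0.3×1.0231 = 0.31 and b = (1−μ)s = 0.7×1.0231 = 0.72.

a = 0.31, b = 0.72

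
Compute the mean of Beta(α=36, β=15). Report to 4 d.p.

E[X] = α/(α+β) = 36/51 = 0.7059.

0.7059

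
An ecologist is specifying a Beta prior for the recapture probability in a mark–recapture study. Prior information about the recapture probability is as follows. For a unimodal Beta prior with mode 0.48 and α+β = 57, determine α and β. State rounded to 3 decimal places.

α = 27.400, β = 29.600

For α,β>1 the mode is (α−1)/(α+β−2), so α = mode·(κ−2)+1 = 0.48×55+1 = 27.400.
And β = (1−mode)·(κ−2)+1 = 0.52×55+1 = 29.600.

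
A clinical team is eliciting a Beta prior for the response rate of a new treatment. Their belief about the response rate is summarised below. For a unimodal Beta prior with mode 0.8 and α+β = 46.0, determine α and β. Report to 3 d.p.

For α,β>1 the mode is (α−1)/(α+β−2), so α = mode·(κ−2)+1 = 0.8×44.0+1 = 36.200.
And β = (1−mode)·(κ−2)+1 = 0.2×44.0+1 = 9.800.

α = 36.200, β = 9.800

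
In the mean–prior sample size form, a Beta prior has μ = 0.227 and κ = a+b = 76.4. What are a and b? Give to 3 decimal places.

a = 17.343, b = 59.057

Split κ in proportion μ : (1−μ): a = 0.227·76.4 = 17.343, b = 76.4 − 17.343 = 59.057.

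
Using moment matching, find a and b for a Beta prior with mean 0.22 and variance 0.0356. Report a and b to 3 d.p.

Write ν = a+b; then a = μν and Var = μ(1−μ)/(ν+1).
ν = μ(1−μ)/Var − 1 = 0.1716/0.0356 − 1 = 3.8202.
a = 0.22·3.8202 = 0.840, b = 0.78·3.8202 = 2.980.

a = 0.840, b = 2.980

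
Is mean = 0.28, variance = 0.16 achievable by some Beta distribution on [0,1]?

For any Beta, Var(X) < E[X]·(1−E[X]).
Here μ(1−μ) = 0.28×0.72 = 0.2016, and 0.16 < 0.2016.

Yes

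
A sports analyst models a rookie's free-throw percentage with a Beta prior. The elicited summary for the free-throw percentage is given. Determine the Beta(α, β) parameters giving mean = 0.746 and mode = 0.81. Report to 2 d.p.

α = 7.23, β = 2.46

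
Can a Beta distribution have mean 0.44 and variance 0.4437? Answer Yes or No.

The Beta variance bound is σ² < μ(1−μ).
Here μ(1−μ) = 0.44×0.56 = 0.2464, and 0.4437 ≥ 0.2464.

No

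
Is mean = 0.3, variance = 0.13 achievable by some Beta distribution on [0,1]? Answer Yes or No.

For any Beta, Var(X) < E[X]·(1−E[X]).
Here μ(1−μ) = 0.3×0.7 = 0.21, and 0.13 < 0.21.

Yes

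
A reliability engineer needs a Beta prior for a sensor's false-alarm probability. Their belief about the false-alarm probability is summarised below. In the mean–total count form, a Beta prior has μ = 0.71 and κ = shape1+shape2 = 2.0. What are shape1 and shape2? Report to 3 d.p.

shape1 = 1.420, shape2 = 0.580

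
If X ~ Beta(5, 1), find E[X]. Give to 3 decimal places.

E[X] = α/(α+β) = 5/6 = 0.833.

0.833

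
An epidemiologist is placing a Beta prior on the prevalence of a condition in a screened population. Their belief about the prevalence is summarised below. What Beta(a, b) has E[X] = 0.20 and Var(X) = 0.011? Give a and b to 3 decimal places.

a = 2.709, b = 10.836

Write ν = a+b; then a = μν and Var = μ(1−μ)/(ν+1).
ν = μ(1−μ)/Var − 1 = 0.1600/0.011 − 1 = 13.5455.
a = 0.20·13.5455 = 2.709, b = 0.80·13.5455 = 10.836.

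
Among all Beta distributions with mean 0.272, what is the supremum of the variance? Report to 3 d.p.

0.198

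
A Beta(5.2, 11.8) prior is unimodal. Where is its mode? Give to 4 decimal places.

0.2800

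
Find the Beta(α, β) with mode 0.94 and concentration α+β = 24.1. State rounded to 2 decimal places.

α = 21.77, β = 2.33

Since the density peak of Beta(α,β) is at (α−1)/(α+β−2),
α = 1 + 0.94(24.1−2) = 21.77 and β = 24.1 − 21.77 = 2.33.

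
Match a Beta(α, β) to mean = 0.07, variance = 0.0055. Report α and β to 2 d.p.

α = 0.76, β = 10.08

Let s = α+β. The Beta variance is μ(1−μ)/(s+1).
So s+1 = μ(1−μ)/σ² = (0.07×0.93)/0.0055 = 0.0651/0.0055 = 11.8364, giving s = 10.8364.
Then α = μs = 0.07×10.8364 = 0.76 and β = (1−μ)s = 0.93×10.8364 = 10.08.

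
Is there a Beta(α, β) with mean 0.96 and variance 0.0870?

The Beta variance bound is σ² < μ(1−μ).
Here μ(1−μ) = 0.96×0.04 = 0.0384, and 0.0870 ≥ 0.0384.

No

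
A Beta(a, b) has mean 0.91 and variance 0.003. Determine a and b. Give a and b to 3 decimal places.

a = 23.933, b = 2.367

Let s = a+b. The Beta variance is μ(1−μ)/(s+1).
So s+1 = μ(1−μ)/σ² = (0.91×0.09)/0.003 = 0.0819/0.003 = 27.3000, giving s = 26.3000.
Then a = μs = 0.91×26.3000 = 23.933 and b = (1−μ)s = 0.09×26.3000 = 2.367.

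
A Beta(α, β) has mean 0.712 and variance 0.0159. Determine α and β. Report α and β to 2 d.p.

α = 8.47, β = 3.43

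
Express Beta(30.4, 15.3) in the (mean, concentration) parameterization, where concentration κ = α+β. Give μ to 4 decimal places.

μ = 0.6652, κ = 45.7

κ = α+β = 30.4+15.3 = 45.7; μ = α/κ = 30.4/45.7 = 0.6652.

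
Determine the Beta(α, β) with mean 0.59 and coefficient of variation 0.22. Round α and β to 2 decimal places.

α = 7.88, β = 5.48

σ = CV·μ = 0.22×0.59 = 0.12980, so σ² = 0.016848.
s+1 = μ(1−μ)/σ² = 0.2419/0.016848 = 14.3578, so s = α+β = 13.3578.
α = μs = 7.88, β = (1−μ)s = 5.48.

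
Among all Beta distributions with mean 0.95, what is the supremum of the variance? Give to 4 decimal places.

For fixed mean μ the Beta variance is μ(1−μ)/(α+β+1), increasing as α+β decreases.
Its least upper bound (not attained) is μ(1−μ) = 0.95·0.05 = 0.0475.

0.0475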